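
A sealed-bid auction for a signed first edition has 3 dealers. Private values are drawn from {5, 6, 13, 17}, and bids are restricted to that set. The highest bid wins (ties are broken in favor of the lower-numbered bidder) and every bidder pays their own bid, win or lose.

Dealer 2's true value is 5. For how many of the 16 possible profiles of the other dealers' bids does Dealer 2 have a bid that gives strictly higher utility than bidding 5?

2

Others bid (5, 5): truth gives -5; bid 6 gives -1 > -5. Violating.
Others bid (5, 6): truth gives -5; bid 6 gives -1 > -5. Violating.
Others bid (5, 13): truth gives -5; no alternative beats it.
Others bid (5, 17): truth gives -5; no alternative beats it.
(Checking all 16 profiles: 2 have a profitable deviation, 14 do not.)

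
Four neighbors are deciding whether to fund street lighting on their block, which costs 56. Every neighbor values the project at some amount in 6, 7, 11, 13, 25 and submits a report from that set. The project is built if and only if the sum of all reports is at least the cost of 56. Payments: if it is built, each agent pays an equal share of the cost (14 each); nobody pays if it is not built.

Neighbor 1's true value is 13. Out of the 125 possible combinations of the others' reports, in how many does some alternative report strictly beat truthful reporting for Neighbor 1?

Others report (6, 13, 25): truth gives -1; report 6 gives 0 > -1. Violating.
Others report (6, 25, 13): truth gives -1; report 6 gives 0 > -1. Violating.
Others report (7, 11, 25): truth gives -1; report 6 gives 0 > -1. Violating.
Others report (7, 13, 25): truth gives -1; report 6 gives 0 > -1. Violating.
Others report (6, 6, 6): truth gives 0; no alternative beats it.
Others report (6, 6, 7): truth gives 0; no alternative beats it.
(Checking all 125 profiles: 27 have a profitable deviation, 98 do not.)

27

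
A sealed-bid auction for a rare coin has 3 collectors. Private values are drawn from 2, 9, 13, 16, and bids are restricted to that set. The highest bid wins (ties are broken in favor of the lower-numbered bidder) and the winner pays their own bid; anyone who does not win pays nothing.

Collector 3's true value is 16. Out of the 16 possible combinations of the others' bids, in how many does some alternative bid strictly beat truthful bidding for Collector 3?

4

Others bid (2, 2): truth gives 0; bid 9 gives 7 > 0. Violating.
Others bid (2, 9): truth gives 0; bid 13 gives 3 > 0. Violating.
Others bid (9, 2): truth gives 0; bid 13 gives 3 > 0. Violating.
Others bid (9, 9): truth gives 0; bid 13 gives 3 > 0. Violating.
Others bid (2, 13): truth gives 0; no alternative beats it.
Others bid (2, 16): truth gives 0; no alternative beats it.
(Checking all 16 profiles: 4 have a profitable deviation, 12 do not.)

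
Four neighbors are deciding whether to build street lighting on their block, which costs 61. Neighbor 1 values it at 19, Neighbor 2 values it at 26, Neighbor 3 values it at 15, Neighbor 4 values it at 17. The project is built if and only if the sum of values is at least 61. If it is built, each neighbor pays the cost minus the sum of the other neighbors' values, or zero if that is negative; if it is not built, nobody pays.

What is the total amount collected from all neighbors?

14

Total value 77 ≥ cost 61, so it is built.
Neighbor 1: others sum to 58; max(0, 61 - 58) = 3.
Neighbor 2: others sum to 51; max(0, 61 - 51) = 10.
Neighbor 3: others sum to 62; max(0, 61 - 62) = 0.
Neighbor 4: others sum to 60; max(0, 61 - 60) = 1.
Total collected = 3 + 10 + 0 + 1 = 14.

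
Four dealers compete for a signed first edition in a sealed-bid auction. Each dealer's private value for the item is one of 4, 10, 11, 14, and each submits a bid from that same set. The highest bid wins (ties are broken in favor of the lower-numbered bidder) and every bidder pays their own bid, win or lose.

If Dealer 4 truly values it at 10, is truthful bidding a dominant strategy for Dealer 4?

Consider the case where Dealer 1 bids 4, Dealer 2 bids 4 and Dealer 3 bids 10.
Truthful bid 10: loses but pays 10, utility -10.
Bid 4 instead: loses but pays 4, utility -4.
Since -4 > -10, bidding 4 is strictly better here, so truthful bidding is not dominant.

No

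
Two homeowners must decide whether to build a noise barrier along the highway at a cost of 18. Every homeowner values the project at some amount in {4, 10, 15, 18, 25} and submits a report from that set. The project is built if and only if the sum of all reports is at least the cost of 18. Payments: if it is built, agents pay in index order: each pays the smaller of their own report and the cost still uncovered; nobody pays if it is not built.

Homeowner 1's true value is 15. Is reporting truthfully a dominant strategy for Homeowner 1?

No

Consider the case where Homeowner 2 reports 10.
Truthful report 15: project built, pays 15, utility 15 - 15 = 0.
Report 10 instead: project built, pays 10, utility 15 - 10 = 5.
Since 5 > 0, reporting 10 is strictly better here, so truthful reporting is not dominant.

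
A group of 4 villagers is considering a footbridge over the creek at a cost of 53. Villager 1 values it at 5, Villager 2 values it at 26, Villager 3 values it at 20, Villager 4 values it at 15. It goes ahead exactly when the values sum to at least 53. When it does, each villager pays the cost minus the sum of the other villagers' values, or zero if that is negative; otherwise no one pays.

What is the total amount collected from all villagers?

Total value 66 ≥ cost 53, so it is built.
Villager 1: others sum to 61; max(0, 53 - 61) = 0.
Villager 2: others sum to 40; max(0, 53 - 40) = 13.
Villager 3: others sum to 46; max(0, 53 - 46) = 7.
Villager 4: others sum to 51; max(0, 53 - 51) = 2.
Total collected = 0 + 13 + 7 + 2 = 22.

22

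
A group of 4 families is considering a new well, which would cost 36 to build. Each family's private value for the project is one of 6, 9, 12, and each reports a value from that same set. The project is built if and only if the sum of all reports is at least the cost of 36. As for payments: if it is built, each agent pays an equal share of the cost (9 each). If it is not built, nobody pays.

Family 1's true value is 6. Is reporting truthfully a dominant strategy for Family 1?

Yes

Check each profile of the others' reports and compare truth against every alternative report.
Others report (6, 9, 12): truth gives 0, best alternative gives -3.
Others report (6, 12, 9): truth gives 0, best alternative gives -3.
Others report (9, 6, 12): truth gives 0, best alternative gives -3.
Others report (9, 9, 9): truth gives 0, best alternative gives -3.
Others report (9, 12, 6): truth gives 0, best alternative gives -3.
Others report (12, 6, 9): truth gives 0, best alternative gives -3.
(Remaining 21 profiles checked similarly; truth is weakly best in each.)
In every case the truthful report is at least as good as any alternative, so it is a dominant strategy.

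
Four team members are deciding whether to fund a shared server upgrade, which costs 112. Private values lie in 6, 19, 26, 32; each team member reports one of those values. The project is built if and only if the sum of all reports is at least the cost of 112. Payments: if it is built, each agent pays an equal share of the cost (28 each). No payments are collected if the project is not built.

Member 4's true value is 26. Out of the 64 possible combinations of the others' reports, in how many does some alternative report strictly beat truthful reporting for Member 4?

4

Others report (26, 32, 32): truth gives -2; report 6 gives 0 > -2. Violating.
Others report (32, 26, 32): truth gives -2; report 6 gives 0 > -2. Violating.
Others report (32, 32, 26): truth gives -2; report 6 gives 0 > -2. Violating.
Others report (32, 32, 32): truth gives -2; report 6 gives 0 > -2. Violating.
Others report (6, 6, 6): truth gives 0; no alternative beats it.
Others report (6, 6, 19): truth gives 0; no alternative beats it.
(Checking all 64 profiles: 4 have a profitable deviation, 60 do not.)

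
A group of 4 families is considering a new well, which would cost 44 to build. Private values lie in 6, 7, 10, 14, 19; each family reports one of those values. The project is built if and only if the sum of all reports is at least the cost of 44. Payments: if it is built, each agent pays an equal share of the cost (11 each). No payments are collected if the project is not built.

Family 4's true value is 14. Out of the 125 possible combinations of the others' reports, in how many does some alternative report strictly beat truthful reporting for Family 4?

Others report (6, 6, 14): truth gives 0; report 19 gives 3 > 0. Violating.
Others report (6, 7, 14): truth gives 0; report 19 gives 3 > 0. Violating.
Others report (6, 10, 10): truth gives 0; report 19 gives 3 > 0. Violating.
Others report (6, 14, 6): truth gives 0; report 19 gives 3 > 0. Violating.
Others report (6, 6, 6): truth gives 0; no alternative beats it.
Others report (6, 6, 7): truth gives 0; no alternative beats it.
(Checking all 125 profiles: 18 have a profitable deviation, 107 do not.)

18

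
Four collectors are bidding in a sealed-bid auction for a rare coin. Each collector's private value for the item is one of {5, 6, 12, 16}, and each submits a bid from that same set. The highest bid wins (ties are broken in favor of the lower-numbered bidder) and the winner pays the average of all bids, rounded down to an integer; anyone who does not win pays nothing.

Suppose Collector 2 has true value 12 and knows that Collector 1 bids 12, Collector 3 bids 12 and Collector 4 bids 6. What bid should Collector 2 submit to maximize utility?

Bid 5: loses, pays 0, utility 0.
Bid 6: loses, pays 0, utility 0.
Bid 12: loses, pays 0, utility 0.
Bid 16: wins, pays 11, utility 12 - 11 = 1.
The best choice is 16 with utility 1.

16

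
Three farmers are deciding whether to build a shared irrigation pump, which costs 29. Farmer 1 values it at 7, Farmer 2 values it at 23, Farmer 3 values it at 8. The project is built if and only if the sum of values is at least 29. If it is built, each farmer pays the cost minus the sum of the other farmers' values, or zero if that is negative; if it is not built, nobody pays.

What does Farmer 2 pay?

14

Total value 38 ≥ cost 29, so the project is built.
The other farmers' values sum to 15.
Cost minus that sum is 29 - 15 = 14.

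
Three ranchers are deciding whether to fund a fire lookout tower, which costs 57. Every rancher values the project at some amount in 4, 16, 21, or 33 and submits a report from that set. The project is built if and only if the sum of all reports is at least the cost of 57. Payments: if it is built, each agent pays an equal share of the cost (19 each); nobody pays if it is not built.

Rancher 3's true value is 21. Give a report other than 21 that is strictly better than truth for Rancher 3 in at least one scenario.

33

Suppose Rancher 1 reports 4 and Rancher 2 reports 21.
Report 21: project not built, utility 0.
Report 33: project built, pays 19, utility 21 - 19 = 2.
So reporting 33 beats truth here (2 > 0).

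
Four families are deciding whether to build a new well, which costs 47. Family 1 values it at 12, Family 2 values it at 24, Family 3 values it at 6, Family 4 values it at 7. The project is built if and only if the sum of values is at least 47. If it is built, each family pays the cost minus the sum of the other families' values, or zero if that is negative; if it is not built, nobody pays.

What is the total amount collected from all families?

41

Total value 49 ≥ cost 47, so it is built.
Family 1: others sum to 37; max(0, 47 - 37) = 10.
Family 2: others sum to 25; max(0, 47 - 25) = 22.
Family 3: others sum to 43; max(0, 47 - 43) = 4.
Family 4: others sum to 42; max(0, 47 - 42) = 5.
Total collected = 10 + 22 + 4 + 5 = 41.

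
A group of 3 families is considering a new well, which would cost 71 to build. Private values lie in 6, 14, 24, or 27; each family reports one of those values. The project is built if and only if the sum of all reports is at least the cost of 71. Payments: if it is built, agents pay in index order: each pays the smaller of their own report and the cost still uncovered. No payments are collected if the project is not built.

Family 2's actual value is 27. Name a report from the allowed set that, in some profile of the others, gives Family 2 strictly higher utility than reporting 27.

Suppose Family 1 reports 24 and Family 3 reports 24.
Report 27: project built, pays 27, utility 27 - 27 = 0.
Report 24: project built, pays 24, utility 27 - 24 = 3.
So reporting 24 beats truth here (3 > 0).

24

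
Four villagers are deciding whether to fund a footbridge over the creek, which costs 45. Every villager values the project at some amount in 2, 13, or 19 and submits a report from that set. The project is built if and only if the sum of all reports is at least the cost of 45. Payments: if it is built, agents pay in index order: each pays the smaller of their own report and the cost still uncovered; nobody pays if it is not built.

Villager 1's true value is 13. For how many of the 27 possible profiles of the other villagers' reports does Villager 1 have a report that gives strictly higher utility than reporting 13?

7

Others report (13, 13, 19): truth gives 0; report 2 gives 11 > 0. Violating.
Others report (13, 19, 13): truth gives 0; report 2 gives 11 > 0. Violating.
Others report (13, 19, 19): truth gives 0; report 2 gives 11 > 0. Violating.
Others report (19, 13, 13): truth gives 0; report 2 gives 11 > 0. Violating.
Others report (2, 2, 2): truth gives 0; no alternative beats it.
Others report (2, 2, 13): truth gives 0; no alternative beats it.
(Checking all 27 profiles: 7 have a profitable deviation, 20 do not.)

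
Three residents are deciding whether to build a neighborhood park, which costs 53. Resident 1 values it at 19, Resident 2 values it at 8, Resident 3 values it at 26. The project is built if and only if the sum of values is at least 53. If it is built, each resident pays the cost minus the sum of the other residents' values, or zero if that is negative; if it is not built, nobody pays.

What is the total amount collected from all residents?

Total value 53 ≥ cost 53, so it is built.
Resident 1: others sum to 34; max(0, 53 - 34) = 19.
Resident 2: others sum to 45; max(0, 53 - 45) = 8.
Resident 3: others sum to 27; max(0, 53 - 27) = 26.
Total collected = 19 + 8 + 26 = 53.

53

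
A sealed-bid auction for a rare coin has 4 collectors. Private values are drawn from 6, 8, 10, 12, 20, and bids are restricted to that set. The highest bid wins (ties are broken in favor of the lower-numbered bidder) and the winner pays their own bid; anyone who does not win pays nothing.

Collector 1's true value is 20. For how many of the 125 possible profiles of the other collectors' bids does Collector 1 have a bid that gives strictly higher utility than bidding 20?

64

Others bid (6, 6, 6): truth gives 0; bid 6 gives 14 > 0. Violating.
Others bid (6, 6, 8): truth gives 0; bid 8 gives 12 > 0. Violating.
Others bid (6, 6, 10): truth gives 0; bid 10 gives 10 > 0. Violating.
Others bid (6, 6, 12): truth gives 0; bid 12 gives 8 > 0. Violating.
Others bid (6, 6, 20): truth gives 0; no alternative beats it.
Others bid (6, 8, 20): truth gives 0; no alternative beats it.
(Checking all 125 profiles: 64 have a profitable deviation, 61 do not.)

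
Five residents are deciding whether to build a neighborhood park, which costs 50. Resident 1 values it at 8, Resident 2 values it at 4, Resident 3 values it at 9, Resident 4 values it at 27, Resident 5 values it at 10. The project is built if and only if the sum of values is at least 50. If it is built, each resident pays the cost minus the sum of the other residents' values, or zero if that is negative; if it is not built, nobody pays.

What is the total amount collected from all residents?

22

Total value 58 ≥ cost 50, so it is built.
Resident 1: others sum to 50; max(0, 50 - 50) = 0.
Resident 2: others sum to 54; max(0, 50 - 54) = 0.
Resident 3: others sum to 49; max(0, 50 - 49) = 1.
Resident 4: others sum to 31; max(0, 50 - 31) = 19.
Resident 5: others sum to 48; max(0, 50 - 48) = 2.
Total collected = 0 + 0 + 1 + 19 + 2 = 22.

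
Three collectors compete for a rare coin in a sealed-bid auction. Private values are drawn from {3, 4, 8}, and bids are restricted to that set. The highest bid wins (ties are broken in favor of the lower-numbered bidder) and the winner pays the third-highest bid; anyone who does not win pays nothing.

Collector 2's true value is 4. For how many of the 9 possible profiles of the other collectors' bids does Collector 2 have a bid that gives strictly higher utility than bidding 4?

Others bid (3, 8): truth gives 0; bid 8 gives 1 > 0. Violating.
Others bid (4, 3): truth gives 0; bid 8 gives 1 > 0. Violating.
Others bid (3, 3): truth gives 1; no alternative beats it.
Others bid (3, 4): truth gives 1; no alternative beats it.
(Checking all 9 profiles: 2 have a profitable deviation, 7 do not.)

2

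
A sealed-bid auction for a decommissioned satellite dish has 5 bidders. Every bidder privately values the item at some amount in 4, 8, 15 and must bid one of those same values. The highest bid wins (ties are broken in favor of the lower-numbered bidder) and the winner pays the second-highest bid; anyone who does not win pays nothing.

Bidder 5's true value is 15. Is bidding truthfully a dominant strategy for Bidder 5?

Check each profile of the others' bids and compare truth against every alternative bid.
Others bid (4, 4, 4, 8): truth gives 7, best alternative gives 0.
Others bid (4, 4, 8, 4): truth gives 7, best alternative gives 0.
Others bid (4, 4, 8, 8): truth gives 7, best alternative gives 0.
Others bid (4, 8, 4, 4): truth gives 7, best alternative gives 0.
Others bid (4, 8, 4, 8): truth gives 7, best alternative gives 0.
Others bid (4, 8, 8, 4): truth gives 7, best alternative gives 0.
(Remaining 75 profiles checked similarly; truth is weakly best in each.)
In every case the truthful bid is at least as good as any alternative, so it is a dominant strategy.

Yes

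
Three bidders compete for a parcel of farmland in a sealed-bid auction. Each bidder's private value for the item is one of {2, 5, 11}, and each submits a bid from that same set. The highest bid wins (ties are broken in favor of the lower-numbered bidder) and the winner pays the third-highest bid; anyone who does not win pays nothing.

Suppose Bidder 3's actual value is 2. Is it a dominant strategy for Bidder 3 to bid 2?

Check each profile of the others' bids and compare truth against every alternative bid.
Others bid (2, 2): truth gives 0, best alternative gives 0.
Others bid (2, 5): truth gives 0, best alternative gives 0.
Others bid (2, 11): truth gives 0, best alternative gives 0.
Others bid (5, 2): truth gives 0, best alternative gives 0.
Others bid (5, 5): truth gives 0, best alternative gives 0.
Others bid (5, 11): truth gives 0, best alternative gives 0.
(Remaining 3 profiles checked similarly; truth is weakly best in each.)
In every case the truthful bid is at least as good as any alternative, so it is a dominant strategy.

Yes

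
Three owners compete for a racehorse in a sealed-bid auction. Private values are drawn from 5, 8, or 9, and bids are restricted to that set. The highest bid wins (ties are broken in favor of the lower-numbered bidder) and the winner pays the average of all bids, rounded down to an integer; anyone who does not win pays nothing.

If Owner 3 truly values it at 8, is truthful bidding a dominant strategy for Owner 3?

Consider the case where Owner 1 bids 5 and Owner 2 bids 8.
Truthful bid 8: loses, pays 0, utility 0.
Bid 9 instead: wins, pays 7, utility 8 - 7 = 1.
Since 1 > 0, bidding 9 is strictly better here, so truthful bidding is not dominant.

No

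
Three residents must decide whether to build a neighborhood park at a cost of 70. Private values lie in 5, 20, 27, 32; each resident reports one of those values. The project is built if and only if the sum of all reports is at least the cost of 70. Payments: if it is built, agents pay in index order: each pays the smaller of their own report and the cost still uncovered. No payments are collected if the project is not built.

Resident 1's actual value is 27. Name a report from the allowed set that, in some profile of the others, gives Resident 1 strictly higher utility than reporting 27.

20

Suppose Resident 2 reports 20 and Resident 3 reports 32.
Report 27: project built, pays 27, utility 27 - 27 = 0.
Report 20: project built, pays 20, utility 27 - 20 = 7.
So reporting 20 beats truth here (7 > 0).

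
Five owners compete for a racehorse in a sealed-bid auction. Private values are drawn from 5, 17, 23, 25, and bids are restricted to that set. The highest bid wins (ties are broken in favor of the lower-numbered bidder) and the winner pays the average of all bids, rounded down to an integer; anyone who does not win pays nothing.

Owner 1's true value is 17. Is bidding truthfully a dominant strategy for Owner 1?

Consider the case where Owner 2 bids 5, Owner 3 bids 5, Owner 4 bids 5 and Owner 5 bids 5.
Truthful bid 17: wins, pays 7, utility 17 - 7 = 10.
Bid 5 instead: wins, pays 5, utility 17 - 5 = 12.
Since 12 > 10, bidding 5 is strictly better here, so truthful bidding is not dominant.

No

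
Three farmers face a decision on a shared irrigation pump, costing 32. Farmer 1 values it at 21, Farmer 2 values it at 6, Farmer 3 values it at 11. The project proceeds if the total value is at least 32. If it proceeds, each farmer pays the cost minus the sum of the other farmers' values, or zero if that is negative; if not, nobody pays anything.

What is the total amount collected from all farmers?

20

Total value 38 ≥ cost 32, so it is built.
Farmer 1: others sum to 17; max(0, 32 - 17) = 15.
Farmer 2: others sum to 32; max(0, 32 - 32) = 0.
Farmer 3: others sum to 27; max(0, 32 - 27) = 5.
Total collected = 15 + 0 + 5 = 20.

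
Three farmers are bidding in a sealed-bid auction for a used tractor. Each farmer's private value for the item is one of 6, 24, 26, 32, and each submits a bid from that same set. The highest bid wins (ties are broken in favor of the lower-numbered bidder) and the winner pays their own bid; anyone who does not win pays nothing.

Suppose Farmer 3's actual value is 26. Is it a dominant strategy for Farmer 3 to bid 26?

Consider the case where Farmer 1 bids 6 and Farmer 2 bids 6.
Truthful bid 26: wins, pays 26, utility 26 - 26 = 0.
Bid 24 instead: wins, pays 24, utility 26 - 24 = 2.
Since 2 > 0, bidding 24 is strictly better here, so truthful bidding is not dominant.

No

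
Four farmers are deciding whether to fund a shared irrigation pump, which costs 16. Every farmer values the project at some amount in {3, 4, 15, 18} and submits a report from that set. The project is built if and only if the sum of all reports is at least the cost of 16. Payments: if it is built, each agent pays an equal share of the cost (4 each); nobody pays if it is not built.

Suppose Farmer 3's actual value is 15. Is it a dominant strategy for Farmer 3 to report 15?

Check each profile of the others' reports and compare truth against every alternative report.
Others report (3, 3, 3): truth gives 11, best alternative gives 11.
Others report (3, 3, 4): truth gives 11, best alternative gives 11.
Others report (3, 3, 15): truth gives 11, best alternative gives 11.
Others report (3, 3, 18): truth gives 11, best alternative gives 11.
Others report (3, 4, 3): truth gives 11, best alternative gives 11.
Others report (3, 4, 4): truth gives 11, best alternative gives 11.
(Remaining 58 profiles checked similarly; truth is weakly best in each.)
In every case the truthful report is at least as good as any alternative, so it is a dominant strategy.

Yes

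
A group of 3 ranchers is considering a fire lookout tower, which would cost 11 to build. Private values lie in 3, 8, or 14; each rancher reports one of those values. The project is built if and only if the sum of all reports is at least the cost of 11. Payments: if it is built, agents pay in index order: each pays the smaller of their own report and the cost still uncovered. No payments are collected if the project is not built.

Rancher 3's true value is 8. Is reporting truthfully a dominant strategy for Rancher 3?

Check each profile of the others' reports and compare truth against every alternative report.
Others report (3, 8): truth gives 8, best alternative gives 8.
Others report (3, 14): truth gives 8, best alternative gives 8.
Others report (8, 3): truth gives 8, best alternative gives 8.
Others report (8, 8): truth gives 8, best alternative gives 8.
Others report (8, 14): truth gives 8, best alternative gives 8.
Others report (14, 3): truth gives 8, best alternative gives 8.
(Remaining 3 profiles checked similarly; truth is weakly best in each.)
In every case the truthful report is at least as good as any alternative, so it is a dominant strategy.

Yes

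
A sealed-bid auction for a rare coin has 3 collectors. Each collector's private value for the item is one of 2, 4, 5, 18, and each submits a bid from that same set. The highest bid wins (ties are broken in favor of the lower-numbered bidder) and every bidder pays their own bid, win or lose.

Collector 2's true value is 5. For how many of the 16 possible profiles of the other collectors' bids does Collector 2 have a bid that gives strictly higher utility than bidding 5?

Others bid (2, 2): truth gives 0; bid 4 gives 1 > 0. Violating.
Others bid (2, 4): truth gives 0; bid 4 gives 1 > 0. Violating.
Others bid (2, 18): truth gives -5; bid 2 gives -2 > -5. Violating.
Others bid (4, 18): truth gives -5; bid 2 gives -2 > -5. Violating.
Others bid (2, 5): truth gives 0; no alternative beats it.
Others bid (4, 2): truth gives 0; no alternative beats it.
(Checking all 16 profiles: 12 have a profitable deviation, 4 do not.)

12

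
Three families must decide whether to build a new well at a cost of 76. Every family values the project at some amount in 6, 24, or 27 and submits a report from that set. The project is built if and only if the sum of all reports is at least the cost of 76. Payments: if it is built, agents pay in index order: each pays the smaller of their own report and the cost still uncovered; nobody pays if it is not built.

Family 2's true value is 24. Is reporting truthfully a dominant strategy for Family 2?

Check each profile of the others' reports and compare truth against every alternative report.
Others report (6, 6): truth gives 0, best alternative gives 0.
Others report (6, 24): truth gives 0, best alternative gives 0.
Others report (6, 27): truth gives 0, best alternative gives 0.
Others report (24, 6): truth gives 0, best alternative gives 0.
Others report (24, 24): truth gives 0, best alternative gives 0.
Others report (24, 27): truth gives 0, best alternative gives 0.
(Remaining 3 profiles checked similarly; truth is weakly best in each.)
In every case the truthful report is at least as good as any alternative, so it is a dominant strategy.

Yes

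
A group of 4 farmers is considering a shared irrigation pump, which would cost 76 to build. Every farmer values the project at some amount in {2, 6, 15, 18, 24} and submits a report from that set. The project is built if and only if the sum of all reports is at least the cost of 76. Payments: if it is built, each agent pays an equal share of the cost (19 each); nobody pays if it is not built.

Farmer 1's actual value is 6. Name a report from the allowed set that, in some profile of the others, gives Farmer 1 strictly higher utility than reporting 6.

Suppose Farmer 2 reports 24, Farmer 3 reports 24 and Farmer 4 reports 24.
Report 6: project built, pays 19, utility 6 - 19 = -13.
Report 2: project not built, utility 0.
So reporting 2 beats truth here (0 > -13).

2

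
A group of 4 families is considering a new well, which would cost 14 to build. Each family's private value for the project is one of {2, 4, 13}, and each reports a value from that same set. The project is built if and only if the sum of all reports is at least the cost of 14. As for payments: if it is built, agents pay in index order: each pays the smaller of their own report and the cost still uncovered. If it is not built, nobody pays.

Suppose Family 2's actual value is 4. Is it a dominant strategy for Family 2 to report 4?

Consider the case where Family 1 reports 2, Family 3 reports 2 and Family 4 reports 13.
Truthful report 4: project built, pays 4, utility 4 - 4 = 0.
Report 2 instead: project built, pays 2, utility 4 - 2 = 2.
Since 2 > 0, reporting 2 is strictly better here, so truthful reporting is not dominant.

No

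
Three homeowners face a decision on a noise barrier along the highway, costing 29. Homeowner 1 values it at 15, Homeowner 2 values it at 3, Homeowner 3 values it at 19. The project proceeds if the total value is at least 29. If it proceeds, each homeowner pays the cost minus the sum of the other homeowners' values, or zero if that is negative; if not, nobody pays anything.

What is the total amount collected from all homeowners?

Total value 37 ≥ cost 29, so it is built.
Homeowner 1: others sum to 22; max(0, 29 - 22) = 7.
Homeowner 2: others sum to 34; max(0, 29 - 34) = 0.
Homeowner 3: others sum to 18; max(0, 29 - 18) = 11.
Total collected = 7 + 0 + 11 = 18.

18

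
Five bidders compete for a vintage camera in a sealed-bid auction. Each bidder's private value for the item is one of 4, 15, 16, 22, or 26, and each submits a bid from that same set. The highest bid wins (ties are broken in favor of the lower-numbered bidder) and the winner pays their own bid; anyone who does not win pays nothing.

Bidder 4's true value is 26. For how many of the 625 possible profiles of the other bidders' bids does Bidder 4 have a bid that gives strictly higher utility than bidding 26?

108

Others bid (4, 4, 4, 4): truth gives 0; bid 15 gives 11 > 0. Violating.
Others bid (4, 4, 4, 15): truth gives 0; bid 15 gives 11 > 0. Violating.
Others bid (4, 4, 4, 16): truth gives 0; bid 16 gives 10 > 0. Violating.
Others bid (4, 4, 4, 22): truth gives 0; bid 22 gives 4 > 0. Violating.
Others bid (4, 4, 4, 26): truth gives 0; no alternative beats it.
Others bid (4, 4, 15, 26): truth gives 0; no alternative beats it.
(Checking all 625 profiles: 108 have a profitable deviation, 517 do not.)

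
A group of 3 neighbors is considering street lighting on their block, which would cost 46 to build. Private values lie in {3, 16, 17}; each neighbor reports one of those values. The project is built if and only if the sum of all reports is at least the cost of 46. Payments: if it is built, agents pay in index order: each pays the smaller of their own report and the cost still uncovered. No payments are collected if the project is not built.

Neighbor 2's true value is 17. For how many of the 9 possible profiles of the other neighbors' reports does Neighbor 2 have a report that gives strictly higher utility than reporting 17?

4

Others report (16, 16): truth gives 0; report 16 gives 1 > 0. Violating.
Others report (16, 17): truth gives 0; report 16 gives 1 > 0. Violating.
Others report (17, 16): truth gives 0; report 16 gives 1 > 0. Violating.
Others report (17, 17): truth gives 0; report 16 gives 1 > 0. Violating.
Others report (3, 3): truth gives 0; no alternative beats it.
Others report (3, 16): truth gives 0; no alternative beats it.
(Checking all 9 profiles: 4 have a profitable deviation, 5 do not.)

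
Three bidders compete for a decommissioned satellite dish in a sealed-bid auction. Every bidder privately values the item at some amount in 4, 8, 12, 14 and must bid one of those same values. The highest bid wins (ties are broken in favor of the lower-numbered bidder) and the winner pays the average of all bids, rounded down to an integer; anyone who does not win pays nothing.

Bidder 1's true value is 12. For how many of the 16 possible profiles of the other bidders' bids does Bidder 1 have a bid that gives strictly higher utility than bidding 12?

6

Others bid (4, 4): truth gives 6; bid 4 gives 8 > 6. Violating.
Others bid (4, 8): truth gives 4; bid 8 gives 6 > 4. Violating.
Others bid (4, 14): truth gives 0; bid 14 gives 2 > 0. Violating.
Others bid (8, 4): truth gives 4; bid 8 gives 6 > 4. Violating.
Others bid (4, 12): truth gives 3; no alternative beats it.
Others bid (8, 12): truth gives 2; no alternative beats it.
(Checking all 16 profiles: 6 have a profitable deviation, 10 do not.)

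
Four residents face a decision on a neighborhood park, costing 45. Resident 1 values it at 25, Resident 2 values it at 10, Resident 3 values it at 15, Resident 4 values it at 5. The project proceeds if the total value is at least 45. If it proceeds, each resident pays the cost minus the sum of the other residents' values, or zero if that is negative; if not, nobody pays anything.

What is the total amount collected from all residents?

20

Total value 55 ≥ cost 45, so it is built.
Resident 1: others sum to 30; max(0, 45 - 30) = 15.
Resident 2: others sum to 45; max(0, 45 - 45) = 0.
Resident 3: others sum to 40; max(0, 45 - 40) = 5.
Resident 4: others sum to 50; max(0, 45 - 50) = 0.
Total collected = 15 + 0 + 5 + 0 = 20.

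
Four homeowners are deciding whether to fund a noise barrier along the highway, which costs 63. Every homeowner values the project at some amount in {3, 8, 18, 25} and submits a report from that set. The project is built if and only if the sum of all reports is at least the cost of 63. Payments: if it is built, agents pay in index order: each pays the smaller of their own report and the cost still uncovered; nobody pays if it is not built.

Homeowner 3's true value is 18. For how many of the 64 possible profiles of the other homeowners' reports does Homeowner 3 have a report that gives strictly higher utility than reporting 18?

Others report (8, 25, 25): truth gives 0; report 8 gives 10 > 0. Violating.
Others report (18, 18, 25): truth gives 0; report 3 gives 15 > 0. Violating.
Others report (18, 25, 18): truth gives 0; report 3 gives 15 > 0. Violating.
Others report (18, 25, 25): truth gives 0; report 3 gives 15 > 0. Violating.
Others report (3, 3, 3): truth gives 0; no alternative beats it.
Others report (3, 3, 8): truth gives 0; no alternative beats it.
(Checking all 64 profiles: 10 have a profitable deviation, 54 do not.)

10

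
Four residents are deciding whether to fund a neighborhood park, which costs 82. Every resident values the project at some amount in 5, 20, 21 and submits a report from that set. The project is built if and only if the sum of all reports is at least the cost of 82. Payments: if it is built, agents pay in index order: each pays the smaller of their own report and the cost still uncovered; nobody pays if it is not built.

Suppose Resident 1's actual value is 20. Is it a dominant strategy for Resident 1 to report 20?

Check each profile of the others' reports and compare truth against every alternative report.
Others report (5, 5, 5): truth gives 0, best alternative gives 0.
Others report (5, 5, 20): truth gives 0, best alternative gives 0.
Others report (5, 5, 21): truth gives 0, best alternative gives 0.
Others report (5, 20, 5): truth gives 0, best alternative gives 0.
Others report (5, 20, 20): truth gives 0, best alternative gives 0.
Others report (5, 20, 21): truth gives 0, best alternative gives 0.
(Remaining 21 profiles checked similarly; truth is weakly best in each.)
In every case the truthful report is at least as good as any alternative, so it is a dominant strategy.

Yes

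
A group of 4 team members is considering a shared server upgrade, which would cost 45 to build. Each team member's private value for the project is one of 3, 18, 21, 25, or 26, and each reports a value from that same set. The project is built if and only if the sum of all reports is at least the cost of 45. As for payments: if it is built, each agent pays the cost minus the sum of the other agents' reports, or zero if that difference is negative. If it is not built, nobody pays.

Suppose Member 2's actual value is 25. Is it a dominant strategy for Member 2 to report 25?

Check each profile of the others' reports and compare truth against every alternative report.
Others report (3, 18, 25): truth gives 25, best alternative gives 25.
Others report (3, 18, 26): truth gives 25, best alternative gives 25.
Others report (3, 21, 21): truth gives 25, best alternative gives 25.
Others report (3, 21, 25): truth gives 25, best alternative gives 25.
Others report (3, 21, 26): truth gives 25, best alternative gives 25.
Others report (3, 25, 18): truth gives 25, best alternative gives 25.
(Remaining 119 profiles checked similarly; truth is weakly best in each.)
In every case the truthful report is at least as good as any alternative, so it is a dominant strategy.

Yes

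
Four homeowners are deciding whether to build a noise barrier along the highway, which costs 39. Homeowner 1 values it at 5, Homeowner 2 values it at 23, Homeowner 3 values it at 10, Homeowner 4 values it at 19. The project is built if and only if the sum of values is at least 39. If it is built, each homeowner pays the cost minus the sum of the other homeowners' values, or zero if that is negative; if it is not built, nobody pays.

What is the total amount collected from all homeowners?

Total value 57 ≥ cost 39, so it is built.
Homeowner 1: others sum to 52; max(0, 39 - 52) = 0.
Homeowner 2: others sum to 34; max(0, 39 - 34) = 5.
Homeowner 3: others sum to 47; max(0, 39 - 47) = 0.
Homeowner 4: others sum to 38; max(0, 39 - 38) = 1.
Total collected = 0 + 5 + 0 + 1 = 6.

6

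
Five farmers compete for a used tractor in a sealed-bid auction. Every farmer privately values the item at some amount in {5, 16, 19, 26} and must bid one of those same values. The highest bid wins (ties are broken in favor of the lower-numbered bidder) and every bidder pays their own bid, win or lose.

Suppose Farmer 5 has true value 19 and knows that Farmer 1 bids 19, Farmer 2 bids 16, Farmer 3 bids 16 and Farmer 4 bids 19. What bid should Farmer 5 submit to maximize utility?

5

Bid 5: loses but pays 5, utility -5.
Bid 16: loses but pays 16, utility -16.
Bid 19: loses but pays 19, utility -19.
Bid 26: wins, pays 26, utility 19 - 26 = -7.
The best choice is 5 with utility -5.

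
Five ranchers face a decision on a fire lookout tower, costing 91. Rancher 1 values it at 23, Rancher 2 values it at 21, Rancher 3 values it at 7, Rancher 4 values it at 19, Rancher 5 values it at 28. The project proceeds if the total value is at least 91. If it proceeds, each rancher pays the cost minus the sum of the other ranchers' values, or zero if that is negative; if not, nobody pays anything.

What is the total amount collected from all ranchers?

Total value 98 ≥ cost 91, so it is built.
Rancher 1: others sum to 75; max(0, 91 - 75) = 16.
Rancher 2: others sum to 77; max(0, 91 - 77) = 14.
Rancher 3: others sum to 91; max(0, 91 - 91) = 0.
Rancher 4: others sum to 79; max(0, 91 - 79) = 12.
Rancher 5: others sum to 70; max(0, 91 - 70) = 21.
Total collected = 16 + 14 + 0 + 12 + 21 = 63.

63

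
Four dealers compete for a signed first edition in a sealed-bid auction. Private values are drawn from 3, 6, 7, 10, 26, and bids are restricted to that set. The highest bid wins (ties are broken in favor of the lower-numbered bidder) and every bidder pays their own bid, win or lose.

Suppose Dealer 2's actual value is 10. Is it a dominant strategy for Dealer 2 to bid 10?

No

Consider the case where Dealer 1 bids 3, Dealer 3 bids 3 and Dealer 4 bids 3.
Truthful bid 10: wins, pays 10, utility 10 - 10 = 0.
Bid 6 instead: wins, pays 6, utility 10 - 6 = 4.
Since 4 > 0, bidding 6 is strictly better here, so truthful bidding is not dominant.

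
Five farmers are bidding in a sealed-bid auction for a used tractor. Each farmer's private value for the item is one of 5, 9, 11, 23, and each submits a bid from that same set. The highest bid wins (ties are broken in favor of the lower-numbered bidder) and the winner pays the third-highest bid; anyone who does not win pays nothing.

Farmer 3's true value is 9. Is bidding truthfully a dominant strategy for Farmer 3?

No

Consider the case where Farmer 1 bids 5, Farmer 2 bids 5, Farmer 4 bids 5 and Farmer 5 bids 11.
Truthful bid 9: loses, pays 0, utility 0.
Bid 11 instead: wins, pays 5, utility 9 - 5 = 4.
Since 4 > 0, bidding 11 is strictly better here, so truthful bidding is not dominant.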